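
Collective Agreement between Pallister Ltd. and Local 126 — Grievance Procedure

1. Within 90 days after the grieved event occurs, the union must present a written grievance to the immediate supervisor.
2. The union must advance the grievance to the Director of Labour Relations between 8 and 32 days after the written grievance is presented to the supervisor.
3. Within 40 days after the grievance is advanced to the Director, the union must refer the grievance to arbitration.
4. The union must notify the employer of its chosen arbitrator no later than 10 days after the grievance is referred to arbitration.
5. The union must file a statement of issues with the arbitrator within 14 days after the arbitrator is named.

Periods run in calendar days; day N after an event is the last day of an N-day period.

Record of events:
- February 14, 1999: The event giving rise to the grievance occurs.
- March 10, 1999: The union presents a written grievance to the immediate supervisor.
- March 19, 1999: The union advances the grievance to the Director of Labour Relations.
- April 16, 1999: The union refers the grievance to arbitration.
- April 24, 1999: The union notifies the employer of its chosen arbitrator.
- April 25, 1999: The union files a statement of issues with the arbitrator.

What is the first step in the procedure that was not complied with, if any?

None — every step was satisfied

Step 1: 90 days after February 14, 1999 (when the grieved event occurs) is May 15, 1999; done March 10, 1999 — timely.
Step 2: the window is 8–32 days after March 10, 1999 (when the written grievance is presented to the supervisor), so March 18, 1999 through April 11, 1999; done March 19, 1999, which is between those dates.
Step 3: 40 days after March 19, 1999 (when the grievance is advanced to the Director) is April 28, 1999; done April 16, 1999 — timely.
Step 4: 10 days after April 16, 1999 (when the grievance is referred to arbitration) is April 26, 1999; April 24, 1999 is within that limit.
Step 5: 14 days after April 24, 1999 (when the arbitrator is named) is May 8, 1999; April 25, 1999 is within that limit.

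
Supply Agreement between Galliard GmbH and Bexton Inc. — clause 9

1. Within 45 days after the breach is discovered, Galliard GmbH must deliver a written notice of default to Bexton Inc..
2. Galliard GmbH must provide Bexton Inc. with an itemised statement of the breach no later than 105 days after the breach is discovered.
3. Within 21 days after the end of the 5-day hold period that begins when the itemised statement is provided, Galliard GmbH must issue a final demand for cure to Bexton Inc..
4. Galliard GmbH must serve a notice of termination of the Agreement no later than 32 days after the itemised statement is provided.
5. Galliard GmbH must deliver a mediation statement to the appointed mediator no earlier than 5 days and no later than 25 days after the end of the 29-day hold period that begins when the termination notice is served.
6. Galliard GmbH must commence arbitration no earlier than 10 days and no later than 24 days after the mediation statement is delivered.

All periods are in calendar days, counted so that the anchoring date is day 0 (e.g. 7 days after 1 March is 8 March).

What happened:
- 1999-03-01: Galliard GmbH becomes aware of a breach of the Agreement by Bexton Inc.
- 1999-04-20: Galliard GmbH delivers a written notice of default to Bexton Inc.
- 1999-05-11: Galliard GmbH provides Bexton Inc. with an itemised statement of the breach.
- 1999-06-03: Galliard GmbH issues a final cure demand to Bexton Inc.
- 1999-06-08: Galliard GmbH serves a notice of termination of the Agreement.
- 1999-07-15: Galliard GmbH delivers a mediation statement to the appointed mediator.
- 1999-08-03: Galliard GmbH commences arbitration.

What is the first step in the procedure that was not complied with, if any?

Step 1 — counting 45 days from 1999-03-01 (when the breach is discovered) gives a deadline of 1999-04-15; not done until 1999-04-20, 5 days after the deadline.
The procedure was therefore not followed at step 1.

Step 1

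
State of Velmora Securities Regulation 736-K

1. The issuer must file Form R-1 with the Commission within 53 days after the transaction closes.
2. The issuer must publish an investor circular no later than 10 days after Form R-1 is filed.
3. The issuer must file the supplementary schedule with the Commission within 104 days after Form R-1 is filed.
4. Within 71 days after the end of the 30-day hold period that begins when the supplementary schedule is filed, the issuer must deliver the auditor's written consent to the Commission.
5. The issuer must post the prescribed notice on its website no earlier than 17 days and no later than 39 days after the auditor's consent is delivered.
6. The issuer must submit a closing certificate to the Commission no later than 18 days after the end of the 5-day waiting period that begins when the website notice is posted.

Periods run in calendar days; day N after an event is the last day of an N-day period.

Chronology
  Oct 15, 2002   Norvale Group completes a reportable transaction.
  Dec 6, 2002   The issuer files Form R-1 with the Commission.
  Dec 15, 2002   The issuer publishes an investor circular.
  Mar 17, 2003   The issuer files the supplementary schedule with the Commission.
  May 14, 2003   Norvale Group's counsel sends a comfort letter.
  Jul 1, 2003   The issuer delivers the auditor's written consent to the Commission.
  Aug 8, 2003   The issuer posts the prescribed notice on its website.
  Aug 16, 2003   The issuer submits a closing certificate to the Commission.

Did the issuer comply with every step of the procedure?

Step 1: 53 days after Oct 15, 2002 (when the transaction closes) is Dec 7, 2002; done Dec 6, 2002 — timely.
Step 2: 10 days after Dec 6, 2002 (when Form R-1 is filed) is Dec 16, 2002; completed Dec 15, 2002, before the deadline.
Step 3: 104 days after Dec 6, 2002 (when Form R-1 is filed) is Mar 20, 2003; completed Mar 17, 2003, before the deadline.
Step 4: 71 days after Apr 16, 2003 (end of the 30-day hold period, which began when the supplementary schedule is filed on Mar 17, 2003) is Jun 26, 2003; done Jul 1, 2003 — 5 days late.
The analysis stops there.

No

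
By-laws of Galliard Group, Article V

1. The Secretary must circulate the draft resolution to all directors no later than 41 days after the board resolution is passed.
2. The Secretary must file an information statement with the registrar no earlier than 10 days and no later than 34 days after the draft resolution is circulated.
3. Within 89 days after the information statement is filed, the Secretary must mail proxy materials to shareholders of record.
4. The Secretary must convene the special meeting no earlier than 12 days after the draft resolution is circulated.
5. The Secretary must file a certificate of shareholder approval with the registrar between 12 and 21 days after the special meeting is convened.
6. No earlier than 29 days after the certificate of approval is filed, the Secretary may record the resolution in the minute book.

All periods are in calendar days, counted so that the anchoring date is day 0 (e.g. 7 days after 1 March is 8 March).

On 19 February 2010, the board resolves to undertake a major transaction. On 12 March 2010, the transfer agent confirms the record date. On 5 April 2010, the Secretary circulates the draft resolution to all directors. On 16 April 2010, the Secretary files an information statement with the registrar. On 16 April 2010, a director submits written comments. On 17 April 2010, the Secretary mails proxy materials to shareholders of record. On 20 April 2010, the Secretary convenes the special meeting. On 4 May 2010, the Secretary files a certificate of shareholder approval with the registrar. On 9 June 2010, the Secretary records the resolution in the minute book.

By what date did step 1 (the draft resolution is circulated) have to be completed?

Step 1 runs from 19 February 2010, when the board resolution is passed. 41 days after 19 February 2010 is 1 April 2010.

1 April 2010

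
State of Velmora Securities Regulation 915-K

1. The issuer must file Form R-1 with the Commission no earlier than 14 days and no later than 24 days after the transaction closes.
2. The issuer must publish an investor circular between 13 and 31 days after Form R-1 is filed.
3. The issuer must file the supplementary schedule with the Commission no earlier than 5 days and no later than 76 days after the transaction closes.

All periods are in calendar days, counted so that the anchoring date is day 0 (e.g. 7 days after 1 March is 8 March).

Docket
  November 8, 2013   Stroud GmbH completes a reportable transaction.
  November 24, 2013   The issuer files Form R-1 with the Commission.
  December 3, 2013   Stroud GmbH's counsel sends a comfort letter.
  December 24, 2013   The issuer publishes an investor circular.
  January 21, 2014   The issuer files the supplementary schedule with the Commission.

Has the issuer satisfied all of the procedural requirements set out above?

Step 1: the window is 14–24 days after November 8, 2013 (when the transaction closes), so November 22, 2013 through December 2, 2013; done November 24, 2013 — within the window.
Step 2: the window is 13–31 days after November 24, 2013 (when Form R-1 is filed), so December 7, 2013 through December 25, 2013; December 24, 2013 falls inside that range.
Step 3: the window is 5–76 days after November 8, 2013 (when the transaction closes), so November 13, 2013 through January 23, 2014; done January 21, 2014, which is between those dates.

Yes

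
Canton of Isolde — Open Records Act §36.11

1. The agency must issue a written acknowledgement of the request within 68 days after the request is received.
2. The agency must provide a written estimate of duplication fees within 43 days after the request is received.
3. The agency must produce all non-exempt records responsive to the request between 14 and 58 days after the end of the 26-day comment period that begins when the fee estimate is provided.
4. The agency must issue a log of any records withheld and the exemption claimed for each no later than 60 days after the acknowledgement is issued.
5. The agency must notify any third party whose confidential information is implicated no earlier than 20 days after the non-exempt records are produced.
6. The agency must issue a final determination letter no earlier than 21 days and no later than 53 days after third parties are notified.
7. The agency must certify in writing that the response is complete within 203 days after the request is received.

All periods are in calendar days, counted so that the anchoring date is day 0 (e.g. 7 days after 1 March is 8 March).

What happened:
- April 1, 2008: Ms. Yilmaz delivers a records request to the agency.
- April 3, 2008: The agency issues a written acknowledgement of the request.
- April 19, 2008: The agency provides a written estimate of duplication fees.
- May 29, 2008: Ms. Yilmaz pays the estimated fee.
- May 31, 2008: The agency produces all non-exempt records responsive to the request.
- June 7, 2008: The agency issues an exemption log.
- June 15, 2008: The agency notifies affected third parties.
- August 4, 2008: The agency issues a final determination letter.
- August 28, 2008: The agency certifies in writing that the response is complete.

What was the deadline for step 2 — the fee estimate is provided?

Step 2 runs from April 1, 2008, when the request is received. 43 days after April 1, 2008 is May 14, 2008.

May 14, 2008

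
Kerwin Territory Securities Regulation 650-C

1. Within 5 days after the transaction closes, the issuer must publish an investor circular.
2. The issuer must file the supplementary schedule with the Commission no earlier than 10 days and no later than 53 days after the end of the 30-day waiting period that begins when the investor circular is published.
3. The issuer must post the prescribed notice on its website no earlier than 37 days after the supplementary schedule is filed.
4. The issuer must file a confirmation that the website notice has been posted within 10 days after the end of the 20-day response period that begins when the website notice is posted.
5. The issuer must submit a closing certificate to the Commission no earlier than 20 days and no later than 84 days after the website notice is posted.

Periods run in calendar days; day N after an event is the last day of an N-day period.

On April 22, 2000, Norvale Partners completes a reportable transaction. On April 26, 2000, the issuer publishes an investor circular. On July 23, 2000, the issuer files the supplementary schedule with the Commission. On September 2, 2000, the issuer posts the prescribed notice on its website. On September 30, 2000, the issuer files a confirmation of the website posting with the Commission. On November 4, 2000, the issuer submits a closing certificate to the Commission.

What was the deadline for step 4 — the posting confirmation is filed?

The website notice is posted on September 2, 2000; the 20-day response period therefore ends September 22, 2000, and step 4 runs from that date. 10 days after September 22, 2000 is October 2, 2000.

October 2, 2000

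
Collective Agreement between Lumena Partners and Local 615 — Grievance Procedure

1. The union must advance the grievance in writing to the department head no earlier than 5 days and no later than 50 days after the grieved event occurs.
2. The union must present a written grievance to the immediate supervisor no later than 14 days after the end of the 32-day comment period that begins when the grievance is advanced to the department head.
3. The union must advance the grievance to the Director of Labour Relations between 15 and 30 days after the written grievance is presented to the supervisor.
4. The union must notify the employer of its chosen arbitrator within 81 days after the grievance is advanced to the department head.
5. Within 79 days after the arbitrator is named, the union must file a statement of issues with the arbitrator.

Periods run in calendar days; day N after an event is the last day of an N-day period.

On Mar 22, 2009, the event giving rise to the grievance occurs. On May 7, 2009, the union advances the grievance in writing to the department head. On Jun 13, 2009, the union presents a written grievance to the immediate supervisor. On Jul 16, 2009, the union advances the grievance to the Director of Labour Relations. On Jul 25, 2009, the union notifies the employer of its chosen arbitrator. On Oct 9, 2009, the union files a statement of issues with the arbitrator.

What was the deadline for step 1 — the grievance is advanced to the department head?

May 11, 2009

Step 1 runs from Mar 22, 2009, when the grieved event occurs. The window is 5–50 days after Mar 22, 2009; it closes on May 11, 2009.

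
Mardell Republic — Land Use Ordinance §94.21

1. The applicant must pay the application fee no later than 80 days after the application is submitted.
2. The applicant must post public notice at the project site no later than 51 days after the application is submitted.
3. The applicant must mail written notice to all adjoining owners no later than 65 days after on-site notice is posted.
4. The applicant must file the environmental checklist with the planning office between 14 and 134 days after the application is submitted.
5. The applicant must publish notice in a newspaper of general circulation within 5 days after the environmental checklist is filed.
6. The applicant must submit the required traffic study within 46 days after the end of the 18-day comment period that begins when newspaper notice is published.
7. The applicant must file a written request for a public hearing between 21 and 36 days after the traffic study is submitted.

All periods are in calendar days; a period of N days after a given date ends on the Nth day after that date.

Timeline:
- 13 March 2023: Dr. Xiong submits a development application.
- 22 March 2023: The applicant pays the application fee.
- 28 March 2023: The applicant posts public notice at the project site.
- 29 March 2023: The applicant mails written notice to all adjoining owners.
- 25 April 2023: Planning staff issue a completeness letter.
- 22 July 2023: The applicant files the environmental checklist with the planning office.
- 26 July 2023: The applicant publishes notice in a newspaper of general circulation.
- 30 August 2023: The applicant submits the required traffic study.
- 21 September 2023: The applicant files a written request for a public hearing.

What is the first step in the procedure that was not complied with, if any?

None — every step was satisfied

(1) due by 13 March 2023 + 80 days = 1 June 2023; done 22 March 2023 — timely.
(2) due by 13 March 2023 + 51 days = 3 May 2023; completed 28 March 2023, before the deadline.
(3) due by 28 March 2023 + 65 days = 1 June 2023; completed 29 March 2023, before the deadline.
(4) the permitted window runs from 13 March 2023 + 14 = 27 March 2023 to 13 March 2023 + 134 = 25 July 2023; 22 July 2023 falls inside that range.
(5) due by 22 July 2023 + 5 days = 27 July 2023; done 26 July 2023 — timely.
(6) due by 13 August 2023 + 46 days = 28 September 2023; done 30 August 2023 — timely.
(7) the permitted window runs from 30 August 2023 + 21 = 20 September 2023 to 30 August 2023 + 36 = 5 October 2023; done 21 September 2023 — within the window.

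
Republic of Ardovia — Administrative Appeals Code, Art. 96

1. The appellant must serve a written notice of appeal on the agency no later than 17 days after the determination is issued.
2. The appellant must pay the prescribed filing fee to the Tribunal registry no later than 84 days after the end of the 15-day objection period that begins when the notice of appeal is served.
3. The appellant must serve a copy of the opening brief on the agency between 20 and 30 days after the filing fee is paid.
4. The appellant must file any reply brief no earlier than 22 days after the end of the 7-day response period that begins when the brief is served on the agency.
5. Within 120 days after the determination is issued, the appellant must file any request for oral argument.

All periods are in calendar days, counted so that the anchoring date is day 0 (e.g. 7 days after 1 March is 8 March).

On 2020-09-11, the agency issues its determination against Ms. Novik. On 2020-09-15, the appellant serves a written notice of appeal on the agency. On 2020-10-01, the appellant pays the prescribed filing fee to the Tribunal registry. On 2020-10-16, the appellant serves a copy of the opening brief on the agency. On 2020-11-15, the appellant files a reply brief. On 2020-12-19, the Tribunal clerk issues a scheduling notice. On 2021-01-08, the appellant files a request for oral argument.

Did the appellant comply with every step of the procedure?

Step 1 — counting 17 days from 2020-09-11 (when the determination is issued) gives a deadline of 2020-09-28; completed 2020-09-15, before the deadline.
Step 2 — counting 84 days from 2020-09-30 (end of the 15-day objection period, which began when the notice of appeal is served on 2020-09-15) gives a deadline of 2020-12-23; completed 2020-10-01, before the deadline.
Step 3 — 20 and 30 days from 2020-10-01 (when the filing fee is paid) are 2020-10-21 and 2020-10-31 respectively; done 2020-10-16 — 5 days before the window opened.
Later steps need not be reached.

No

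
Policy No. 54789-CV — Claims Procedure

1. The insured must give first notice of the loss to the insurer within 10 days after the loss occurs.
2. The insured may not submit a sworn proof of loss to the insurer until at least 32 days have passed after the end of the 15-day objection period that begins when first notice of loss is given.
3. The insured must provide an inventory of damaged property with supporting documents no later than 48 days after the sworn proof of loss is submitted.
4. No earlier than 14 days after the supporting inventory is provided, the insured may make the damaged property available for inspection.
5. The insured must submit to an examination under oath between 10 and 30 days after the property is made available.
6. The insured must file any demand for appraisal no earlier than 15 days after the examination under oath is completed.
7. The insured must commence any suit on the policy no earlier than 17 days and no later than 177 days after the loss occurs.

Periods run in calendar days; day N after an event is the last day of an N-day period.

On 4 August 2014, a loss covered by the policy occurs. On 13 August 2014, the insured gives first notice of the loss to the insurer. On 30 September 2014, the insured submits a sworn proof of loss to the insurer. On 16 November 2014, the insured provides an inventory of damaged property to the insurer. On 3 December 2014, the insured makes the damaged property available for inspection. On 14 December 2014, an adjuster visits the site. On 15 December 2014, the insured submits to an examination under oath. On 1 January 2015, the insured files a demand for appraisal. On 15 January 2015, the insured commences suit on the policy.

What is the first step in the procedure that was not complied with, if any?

None — every step was satisfied

Step 1 — counting 10 days from 4 August 2014 (when the loss occurs) gives a deadline of 14 August 2014; completed 13 August 2014, before the deadline.
Step 2 — must wait 32 days from 28 August 2014 (end of the 15-day objection period, which began when first notice of loss is given on 13 August 2014), so not before 29 September 2014; done 30 September 2014, after the minimum wait.
Step 3 — counting 48 days from 30 September 2014 (when the sworn proof of loss is submitted) gives a deadline of 17 November 2014; done 16 November 2014 — timely.
Step 4 — must wait 14 days from 16 November 2014 (when the supporting inventory is provided), so not before 30 November 2014; done 3 December 2014 — permitted.
Step 5 — 10 and 30 days from 3 December 2014 (when the property is made available) are 13 December 2014 and 2 January 2015 respectively; 15 December 2014 falls inside that range.
Step 6 — must wait 15 days from 15 December 2014 (when the examination under oath is completed), so not before 30 December 2014; done 1 January 2015 — permitted.
Step 7 — 17 and 177 days from 4 August 2014 (when the loss occurs) are 21 August 2014 and 28 January 2015 respectively; done 15 January 2015 — within the window.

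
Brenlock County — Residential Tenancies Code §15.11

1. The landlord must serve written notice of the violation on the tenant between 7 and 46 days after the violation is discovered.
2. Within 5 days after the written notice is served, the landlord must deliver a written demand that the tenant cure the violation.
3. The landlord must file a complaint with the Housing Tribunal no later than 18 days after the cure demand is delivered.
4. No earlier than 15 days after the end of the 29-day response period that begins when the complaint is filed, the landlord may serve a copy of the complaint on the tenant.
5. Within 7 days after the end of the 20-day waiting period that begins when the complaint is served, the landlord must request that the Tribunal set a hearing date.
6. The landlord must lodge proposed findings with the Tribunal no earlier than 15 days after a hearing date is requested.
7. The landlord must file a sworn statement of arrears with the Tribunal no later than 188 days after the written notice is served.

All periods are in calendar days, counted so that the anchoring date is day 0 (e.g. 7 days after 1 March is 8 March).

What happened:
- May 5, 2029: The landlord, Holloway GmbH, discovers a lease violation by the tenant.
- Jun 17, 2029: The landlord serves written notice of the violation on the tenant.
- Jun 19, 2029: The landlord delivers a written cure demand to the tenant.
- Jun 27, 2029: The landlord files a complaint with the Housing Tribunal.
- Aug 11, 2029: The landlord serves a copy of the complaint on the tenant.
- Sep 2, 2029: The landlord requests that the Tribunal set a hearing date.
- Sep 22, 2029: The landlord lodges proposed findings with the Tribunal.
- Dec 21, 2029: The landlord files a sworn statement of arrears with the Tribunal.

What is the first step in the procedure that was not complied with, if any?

Step 1 — 7 and 46 days from May 5, 2029 (when the violation is discovered) are May 12, 2029 and Jun 20, 2029 respectively; done Jun 17, 2029, which is between those dates.
Step 2 — counting 5 days from Jun 17, 2029 (when the written notice is served) gives a deadline of Jun 22, 2029; Jun 19, 2029 is within that limit.
Step 3 — counting 18 days from Jun 19, 2029 (when the cure demand is delivered) gives a deadline of Jul 7, 2029; Jun 27, 2029 is within that limit.
Step 4 — must wait 15 days from Jul 26, 2029 (end of the 29-day response period, which began when the complaint is filed on Jun 27, 2029), so not before Aug 10, 2029; Aug 11, 2029 is on or after that date.
Step 5 — counting 7 days from Aug 31, 2029 (end of the 20-day waiting period, which began when the complaint is served on Aug 11, 2029) gives a deadline of Sep 7, 2029; completed Sep 2, 2029, before the deadline.
Step 6 — must wait 15 days from Sep 2, 2029 (when a hearing date is requested), so not before Sep 17, 2029; Sep 22, 2029 is on or after that date.
Step 7 — counting 188 days from Jun 17, 2029 (when the written notice is served) gives a deadline of Dec 22, 2029; done Dec 21, 2029 — timely.

None — every step was satisfied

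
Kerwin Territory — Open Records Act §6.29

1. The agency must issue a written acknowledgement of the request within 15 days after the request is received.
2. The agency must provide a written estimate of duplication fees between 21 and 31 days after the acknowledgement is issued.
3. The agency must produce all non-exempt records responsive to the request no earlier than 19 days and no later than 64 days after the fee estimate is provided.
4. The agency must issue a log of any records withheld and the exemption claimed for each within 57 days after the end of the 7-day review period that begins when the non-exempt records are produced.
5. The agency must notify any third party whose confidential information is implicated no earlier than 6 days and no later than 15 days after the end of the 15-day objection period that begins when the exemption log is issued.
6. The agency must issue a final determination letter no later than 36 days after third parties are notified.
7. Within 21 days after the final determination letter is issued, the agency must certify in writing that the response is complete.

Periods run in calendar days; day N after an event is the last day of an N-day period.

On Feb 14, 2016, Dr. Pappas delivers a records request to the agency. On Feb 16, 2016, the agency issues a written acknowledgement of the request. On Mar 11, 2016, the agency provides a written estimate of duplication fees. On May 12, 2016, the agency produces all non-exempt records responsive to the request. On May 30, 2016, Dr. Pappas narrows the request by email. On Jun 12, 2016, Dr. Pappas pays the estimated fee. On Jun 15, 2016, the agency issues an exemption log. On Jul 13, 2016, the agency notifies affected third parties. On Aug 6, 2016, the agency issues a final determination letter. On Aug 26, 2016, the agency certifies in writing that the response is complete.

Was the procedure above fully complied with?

Yes

(1) due by Feb 14, 2016 + 15 days = Feb 29, 2016; Feb 16, 2016 is within that limit.
(2) the permitted window runs from Feb 16, 2016 + 21 = Mar 8, 2016 to Feb 16, 2016 + 31 = Mar 18, 2016; done Mar 11, 2016, which is between those dates.
(3) the permitted window runs from Mar 11, 2016 + 19 = Mar 30, 2016 to Mar 11, 2016 + 64 = May 14, 2016; done May 12, 2016 — within the window.
(4) due by May 19, 2016 + 57 days = Jul 15, 2016; done Jun 15, 2016 — timely.
(5) the permitted window runs from Jun 30, 2016 + 6 = Jul 6, 2016 to Jun 30, 2016 + 15 = Jul 15, 2016; done Jul 13, 2016, which is between those dates.
(6) due by Jul 13, 2016 + 36 days = Aug 18, 2016; completed Aug 6, 2016, before the deadline.
(7) due by Aug 6, 2016 + 21 days = Aug 27, 2016; completed Aug 26, 2016, before the deadline.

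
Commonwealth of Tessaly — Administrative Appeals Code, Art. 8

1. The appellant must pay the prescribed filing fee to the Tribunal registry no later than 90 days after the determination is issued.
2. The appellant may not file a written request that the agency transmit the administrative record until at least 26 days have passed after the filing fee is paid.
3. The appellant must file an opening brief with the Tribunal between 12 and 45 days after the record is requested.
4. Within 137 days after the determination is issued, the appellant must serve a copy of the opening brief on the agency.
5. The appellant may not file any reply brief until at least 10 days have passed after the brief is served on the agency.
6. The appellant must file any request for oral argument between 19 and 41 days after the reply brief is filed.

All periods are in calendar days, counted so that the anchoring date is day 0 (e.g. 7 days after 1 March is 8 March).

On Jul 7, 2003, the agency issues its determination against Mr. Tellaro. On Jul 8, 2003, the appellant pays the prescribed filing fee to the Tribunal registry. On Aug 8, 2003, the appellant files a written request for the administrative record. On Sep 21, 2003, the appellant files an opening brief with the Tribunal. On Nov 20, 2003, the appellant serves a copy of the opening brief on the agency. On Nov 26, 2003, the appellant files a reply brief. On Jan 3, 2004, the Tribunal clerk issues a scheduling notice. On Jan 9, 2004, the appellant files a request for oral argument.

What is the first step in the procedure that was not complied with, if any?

Step 5

(1) due by Jul 7, 2003 + 90 days = Oct 5, 2003; done Jul 8, 2003 — timely.
(2) permitted from Jul 8, 2003 + 26 days = Aug 3, 2003 onward; done Aug 8, 2003, after the minimum wait.
(3) the permitted window runs from Aug 8, 2003 + 12 = Aug 20, 2003 to Aug 8, 2003 + 45 = Sep 22, 2003; done Sep 21, 2003, which is between those dates.
(4) due by Jul 7, 2003 + 137 days = Nov 21, 2003; Nov 20, 2003 is within that limit.
(5) permitted from Nov 20, 2003 + 10 days = Nov 30, 2003 onward; acted on Nov 26, 2003, 4 days prematurely.
The analysis stops there.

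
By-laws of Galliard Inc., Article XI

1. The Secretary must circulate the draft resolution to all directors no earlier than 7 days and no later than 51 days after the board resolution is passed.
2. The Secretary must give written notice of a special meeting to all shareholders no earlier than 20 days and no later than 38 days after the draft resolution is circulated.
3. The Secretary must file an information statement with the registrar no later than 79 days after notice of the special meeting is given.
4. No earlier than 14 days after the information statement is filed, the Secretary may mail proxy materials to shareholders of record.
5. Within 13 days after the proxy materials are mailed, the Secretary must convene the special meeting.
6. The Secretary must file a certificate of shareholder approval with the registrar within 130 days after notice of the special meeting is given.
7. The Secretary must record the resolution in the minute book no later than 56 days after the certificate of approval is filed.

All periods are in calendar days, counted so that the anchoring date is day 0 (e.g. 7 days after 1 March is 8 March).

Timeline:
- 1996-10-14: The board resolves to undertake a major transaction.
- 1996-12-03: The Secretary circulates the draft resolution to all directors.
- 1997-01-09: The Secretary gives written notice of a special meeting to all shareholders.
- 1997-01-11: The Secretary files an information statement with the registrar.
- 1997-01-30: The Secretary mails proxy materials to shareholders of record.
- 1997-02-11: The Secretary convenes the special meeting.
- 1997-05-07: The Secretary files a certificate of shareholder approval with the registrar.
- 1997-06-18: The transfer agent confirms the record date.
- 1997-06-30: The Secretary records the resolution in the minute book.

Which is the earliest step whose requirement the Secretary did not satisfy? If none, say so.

None — every step was satisfied

Step 1 — 7 and 51 days from 1996-10-14 (when the board resolution is passed) are 1996-10-21 and 1996-12-04 respectively; done 1996-12-03, which is between those dates.
Step 2 — 20 and 38 days from 1996-12-03 (when the draft resolution is circulated) are 1996-12-23 and 1997-01-10 respectively; done 1997-01-09 — within the window.
Step 3 — counting 79 days from 1997-01-09 (when notice of the special meeting is given) gives a deadline of 1997-03-29; done 1997-01-11 — timely.
Step 4 — must wait 14 days from 1997-01-11 (when the information statement is filed), so not before 1997-01-25; done 1997-01-30, after the minimum wait.
Step 5 — counting 13 days from 1997-01-30 (when the proxy materials are mailed) gives a deadline of 1997-02-12; completed 1997-02-11, before the deadline.
Step 6 — counting 130 days from 1997-01-09 (when notice of the special meeting is given) gives a deadline of 1997-05-19; done 1997-05-07 — timely.
Step 7 — counting 56 days from 1997-05-07 (when the certificate of approval is filed) gives a deadline of 1997-07-02; completed 1997-06-30, before the deadline.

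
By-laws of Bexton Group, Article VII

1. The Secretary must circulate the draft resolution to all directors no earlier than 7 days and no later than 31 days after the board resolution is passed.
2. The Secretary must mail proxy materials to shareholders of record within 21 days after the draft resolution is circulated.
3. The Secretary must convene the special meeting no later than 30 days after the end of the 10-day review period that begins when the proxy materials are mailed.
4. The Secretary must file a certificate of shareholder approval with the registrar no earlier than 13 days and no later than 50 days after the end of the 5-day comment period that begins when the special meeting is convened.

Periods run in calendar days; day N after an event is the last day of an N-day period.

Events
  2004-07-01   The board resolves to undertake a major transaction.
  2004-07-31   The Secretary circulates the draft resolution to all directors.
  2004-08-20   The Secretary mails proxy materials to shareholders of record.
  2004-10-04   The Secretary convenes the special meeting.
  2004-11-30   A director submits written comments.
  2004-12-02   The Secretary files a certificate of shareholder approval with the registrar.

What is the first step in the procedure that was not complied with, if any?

Step 1: the window is 7–31 days after 2004-07-01 (when the board resolution is passed), so 2004-07-08 through 2004-08-01; 2004-07-31 falls inside that range.
Step 2: 21 days after 2004-07-31 (when the draft resolution is circulated) is 2004-08-21; completed 2004-08-20, before the deadline.
Step 3: 30 days after 2004-08-30 (end of the 10-day review period, which began when the proxy materials are mailed on 2004-08-20) is 2004-09-29; done 2004-10-04 — 5 days late.
The analysis stops there.

Step 3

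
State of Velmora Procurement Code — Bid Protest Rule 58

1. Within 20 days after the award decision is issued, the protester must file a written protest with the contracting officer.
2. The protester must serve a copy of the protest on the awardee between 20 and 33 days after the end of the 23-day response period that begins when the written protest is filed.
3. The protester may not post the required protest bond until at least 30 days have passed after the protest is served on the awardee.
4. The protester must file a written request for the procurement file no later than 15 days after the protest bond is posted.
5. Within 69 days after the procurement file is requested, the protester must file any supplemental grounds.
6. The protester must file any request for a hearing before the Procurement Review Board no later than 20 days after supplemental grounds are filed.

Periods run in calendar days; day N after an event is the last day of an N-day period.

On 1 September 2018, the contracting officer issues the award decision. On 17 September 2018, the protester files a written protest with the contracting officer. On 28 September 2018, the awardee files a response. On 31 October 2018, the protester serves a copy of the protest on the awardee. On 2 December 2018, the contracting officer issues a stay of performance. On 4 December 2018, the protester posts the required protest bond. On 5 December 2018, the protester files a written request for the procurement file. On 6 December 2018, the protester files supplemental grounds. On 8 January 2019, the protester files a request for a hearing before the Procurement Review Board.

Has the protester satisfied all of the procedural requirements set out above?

No

Step 1 — counting 20 days from 1 September 2018 (when the award decision is issued) gives a deadline of 21 September 2018; 17 September 2018 is within that limit.
Step 2 — 20 and 33 days from 10 October 2018 (end of the 23-day response period, which began when the written protest is filed on 17 September 2018) are 30 October 2018 and 12 November 2018 respectively; done 31 October 2018, which is between those dates.
Step 3 — must wait 30 days from 31 October 2018 (when the protest is served on the awardee), so not before 30 November 2018; 4 December 2018 is on or after that date.
Step 4 — counting 15 days from 4 December 2018 (when the protest bond is posted) gives a deadline of 19 December 2018; completed 5 December 2018, before the deadline.
Step 5 — counting 69 days from 5 December 2018 (when the procurement file is requested) gives a deadline of 12 February 2019; 6 December 2018 is within that limit.
Step 6 — counting 20 days from 6 December 2018 (when supplemental grounds are filed) gives a deadline of 26 December 2018; not done until 8 January 2019, 13 days after the deadline.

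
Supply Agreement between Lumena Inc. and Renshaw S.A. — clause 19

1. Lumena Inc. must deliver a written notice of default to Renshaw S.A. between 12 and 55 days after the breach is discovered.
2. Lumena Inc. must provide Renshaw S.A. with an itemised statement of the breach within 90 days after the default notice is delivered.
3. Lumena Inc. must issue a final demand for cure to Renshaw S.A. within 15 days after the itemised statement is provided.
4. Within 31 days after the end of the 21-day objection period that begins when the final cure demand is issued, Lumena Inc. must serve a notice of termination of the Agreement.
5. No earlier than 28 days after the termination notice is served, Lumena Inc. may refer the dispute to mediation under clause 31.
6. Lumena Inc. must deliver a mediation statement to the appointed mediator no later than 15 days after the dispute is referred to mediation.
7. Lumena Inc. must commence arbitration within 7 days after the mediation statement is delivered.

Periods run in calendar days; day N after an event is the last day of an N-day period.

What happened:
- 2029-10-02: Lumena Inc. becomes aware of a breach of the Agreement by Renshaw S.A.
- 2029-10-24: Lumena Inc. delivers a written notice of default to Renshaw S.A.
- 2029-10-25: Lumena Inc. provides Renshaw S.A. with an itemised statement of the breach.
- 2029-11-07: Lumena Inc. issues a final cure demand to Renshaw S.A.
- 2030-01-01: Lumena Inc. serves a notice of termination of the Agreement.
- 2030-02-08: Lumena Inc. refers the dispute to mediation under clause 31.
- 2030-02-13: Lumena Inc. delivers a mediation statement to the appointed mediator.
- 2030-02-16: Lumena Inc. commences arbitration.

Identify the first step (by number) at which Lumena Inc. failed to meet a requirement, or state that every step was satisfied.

Step 4

Step 1: the window is 12–55 days after 2029-10-02 (when the breach is discovered), so 2029-10-14 through 2029-11-26; done 2029-10-24, which is between those dates.
Step 2: 90 days after 2029-10-24 (when the default notice is delivered) is 2030-01-22; 2029-10-25 is within that limit.
Step 3: 15 days after 2029-10-25 (when the itemised statement is provided) is 2029-11-09; 2029-11-07 is within that limit.
Step 4: 31 days after 2029-11-28 (end of the 21-day objection period, which began when the final cure demand is issued on 2029-11-07) is 2029-12-29; 2030-01-01 misses that deadline by 3 days.
That is the first point of non-compliance.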